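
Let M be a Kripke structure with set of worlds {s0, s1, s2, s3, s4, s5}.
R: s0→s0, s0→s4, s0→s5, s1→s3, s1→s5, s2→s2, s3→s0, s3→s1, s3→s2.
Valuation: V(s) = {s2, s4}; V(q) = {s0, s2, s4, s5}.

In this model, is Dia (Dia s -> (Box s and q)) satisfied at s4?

No

Recall that Box ψ holds at a world iff ψ holds at every accessible world, and Dia ψ holds iff ψ holds at some accessible world.
At s4: no accessible worlds, so Dia (Dia s -> (Box s and q)) is false.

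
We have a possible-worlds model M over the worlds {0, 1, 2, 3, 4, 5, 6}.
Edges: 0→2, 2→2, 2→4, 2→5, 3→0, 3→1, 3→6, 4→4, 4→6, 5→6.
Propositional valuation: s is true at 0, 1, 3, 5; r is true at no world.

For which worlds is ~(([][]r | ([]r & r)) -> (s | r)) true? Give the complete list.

6

Recall that []ψ holds at a world iff ψ holds at every accessible world, and <>ψ holds iff ψ holds at some accessible world.
Let φ = ~(([][]r | ([]r & r)) -> (s | r)). Evaluate φ at each world:
  0 (successors {2}): φ is false.
  1 (successors ∅): φ is false.
  2 (successors {2, 4, 5}): φ is false.
  3 (successors {0, 1, 6}): φ is false.
  4 (successors {4, 6}): φ is false.
  5 (successors {6}): φ is false.
  6 (successors ∅): φ is true.
For instance, at 2:
  At 2: ([][]r | ([]r & r)) -> (s | r) is true, so ~(([][]r | ([]r & r)) -> (s | r)) is false.
    At 2: [][]r | ([]r & r) is false, s | r is false, so ([][]r | ([]r & r)) -> (s | r) is true.
      At 2: [][]r is false, []r & r is false, so [][]r | ([]r & r) is false.
Satisfying worlds: {6}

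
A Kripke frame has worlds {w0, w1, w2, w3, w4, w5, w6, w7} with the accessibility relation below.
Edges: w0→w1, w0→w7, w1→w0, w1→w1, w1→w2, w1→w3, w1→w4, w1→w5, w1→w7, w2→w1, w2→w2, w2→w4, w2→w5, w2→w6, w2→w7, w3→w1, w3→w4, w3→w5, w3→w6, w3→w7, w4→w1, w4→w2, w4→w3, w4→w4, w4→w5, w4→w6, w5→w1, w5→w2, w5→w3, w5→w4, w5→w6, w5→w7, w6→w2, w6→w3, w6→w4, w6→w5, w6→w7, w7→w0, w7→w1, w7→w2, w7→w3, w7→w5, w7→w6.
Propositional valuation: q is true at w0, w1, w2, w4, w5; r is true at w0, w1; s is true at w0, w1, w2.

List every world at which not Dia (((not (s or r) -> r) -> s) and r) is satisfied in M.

Let φ = not Dia (((not (s or r) -> r) -> s) and r). Evaluate φ at each world:
  w0 (successors {w1, w7}): φ is false.
  w1 (successors {w0, w1, w2, w3, w4, w5, w7}): φ is false.
  w2 (successors {w1, w2, w4, w5, w6, w7}): φ is false.
  w3 (successors {w1, w4, w5, w6, w7}): φ is false.
  w4 (successors {w1, w2, w3, w4, w5, w6}): φ is false.
  w5 (successors {w1, w2, w3, w4, w6, w7}): φ is false.
  w6 (successors {w2, w3, w4, w5, w7}): φ is true.
  w7 (successors {w0, w1, w2, w3, w5, w6}): φ is false.
For instance, at w1:
  At w1: Dia (((not (s or r) -> r) -> s) and r) is true, so not Dia (((not (s or r) -> r) -> s) and r) is false.
    At w1: Dia (((not (s or r) -> r) -> s) and r) requires ((not (s or r) -> r) -> s) and r at some successor in {w0, w1, w2, w3, w4, w5, w7}.
      ((not (s or r) -> r) -> s) and r holds at w0, so Dia (((not (s or r) -> r) -> s) and r) is true at w1.
Satisfying worlds: {w6}

w6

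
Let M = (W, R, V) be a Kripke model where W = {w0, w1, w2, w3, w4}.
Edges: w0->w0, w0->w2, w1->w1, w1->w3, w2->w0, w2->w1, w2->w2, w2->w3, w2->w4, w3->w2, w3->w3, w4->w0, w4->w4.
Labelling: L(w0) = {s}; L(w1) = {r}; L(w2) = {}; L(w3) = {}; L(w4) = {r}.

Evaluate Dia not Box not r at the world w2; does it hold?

Recall that Box ψ holds at a world iff ψ holds at every accessible world, and Dia ψ holds iff ψ holds at some accessible world.
At w2: Dia not Box not r requires not Box not r at some successor in {w0, w1, w2, w3, w4}.
  not Box not r holds at w1, so Dia not Box not r is true at w2.
    At w1: Box not r is false, so not Box not r is true.
      At w1: Box not r requires not r at every successor {w1, w3}.
        not r fails at w1, so Box not r is false at w1.

Yes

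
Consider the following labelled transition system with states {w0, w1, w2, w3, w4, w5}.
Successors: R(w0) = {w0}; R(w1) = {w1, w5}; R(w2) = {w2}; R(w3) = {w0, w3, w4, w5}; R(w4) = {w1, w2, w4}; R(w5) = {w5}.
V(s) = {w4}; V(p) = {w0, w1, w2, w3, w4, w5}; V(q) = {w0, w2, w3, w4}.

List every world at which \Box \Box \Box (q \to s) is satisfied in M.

w1, w5

Let φ = \Box \Box \Box (q \to s). Evaluate φ at each world:
  w0 (successors {w0}): φ is false.
  w1 (successors {w1, w5}): φ is true.
  w2 (successors {w2}): φ is false.
  w3 (successors {w0, w3, w4, w5}): φ is false.
  w4 (successors {w1, w2, w4}): φ is false.
  w5 (successors {w5}): φ is true.
For instance, at w0:
  At w0: \Box \Box \Box (q \to s) requires \Box \Box (q \to s) at every successor {w0}.
    \Box \Box (q \to s) fails at w0, so \Box \Box \Box (q \to s) is false at w0.
      At w0: \Box \Box (q \to s) requires \Box (q \to s) at every successor {w0}.
        \Box (q \to s) fails at w0, so \Box \Box (q \to s) is false at w0.
Satisfying worlds: {w1, w5}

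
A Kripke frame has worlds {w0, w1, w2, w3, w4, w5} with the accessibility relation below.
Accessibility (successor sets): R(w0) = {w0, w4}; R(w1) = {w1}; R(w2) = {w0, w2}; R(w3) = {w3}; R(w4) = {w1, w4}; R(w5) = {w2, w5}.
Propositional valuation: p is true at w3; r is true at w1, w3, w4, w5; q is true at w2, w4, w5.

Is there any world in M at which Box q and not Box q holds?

No

Let φ = Box q and not Box q. Evaluate φ at each world:
  w0 (successors {w0, w4}): φ is false.
  w1 (successors {w1}): φ is false.
  w2 (successors {w0, w2}): φ is false.
  w3 (successors {w3}): φ is false.
  w4 (successors {w1, w4}): φ is false.
  w5 (successors {w2, w5}): φ is false.
For instance, at w5:
  At w5: Box q is true, not Box q is false, so Box q and not Box q is false.
    At w5: Box q requires q at every successor {w2, w5}.
      At w2: q is true.
      At w5: q is true.
    So Box q is true at w5.
    At w5: Box q is true, so not Box q is false.
      At w5: Box q requires q at every successor {w2, w5}.
        At w2: q is true.
        At w5: q is true.
      So Box q is true at w5.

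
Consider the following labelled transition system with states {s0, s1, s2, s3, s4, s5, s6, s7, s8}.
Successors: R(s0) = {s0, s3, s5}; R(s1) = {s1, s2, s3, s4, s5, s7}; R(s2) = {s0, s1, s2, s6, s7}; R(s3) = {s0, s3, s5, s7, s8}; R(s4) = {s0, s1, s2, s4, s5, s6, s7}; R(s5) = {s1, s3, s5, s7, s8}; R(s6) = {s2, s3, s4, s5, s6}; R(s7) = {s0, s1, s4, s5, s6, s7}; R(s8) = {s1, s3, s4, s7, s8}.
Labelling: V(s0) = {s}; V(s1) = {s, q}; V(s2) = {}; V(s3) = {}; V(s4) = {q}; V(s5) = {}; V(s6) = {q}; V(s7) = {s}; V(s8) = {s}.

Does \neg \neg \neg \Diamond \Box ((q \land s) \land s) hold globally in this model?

Yes

Let φ = \neg \neg \neg \Diamond \Box ((q \land s) \land s). Evaluate φ at each world:
  s0 (successors {s0, s3, s5}): φ is true.
  s1 (successors {s1, s2, s3, s4, s5, s7}): φ is true.
  s2 (successors {s0, s1, s2, s6, s7}): φ is true.
  s3 (successors {s0, s3, s5, s7, s8}): φ is true.
  s4 (successors {s0, s1, s2, s4, s5, s6, s7}): φ is true.
  s5 (successors {s1, s3, s5, s7, s8}): φ is true.
  s6 (successors {s2, s3, s4, s5, s6}): φ is true.
  s7 (successors {s0, s1, s4, s5, s6, s7}): φ is true.
  s8 (successors {s1, s3, s4, s7, s8}): φ is true.
For instance, at s7:
  At s7: \neg \neg \Diamond \Box ((q \land s) \land s) is false, so \neg \neg \neg \Diamond \Box ((q \land s) \land s) is true.
    At s7: \neg \Diamond \Box ((q \land s) \land s) is true, so \neg \neg \Diamond \Box ((q \land s) \land s) is false.
      At s7: \Diamond \Box ((q \land s) \land s) is false, so \neg \Diamond \Box ((q \land s) \land s) is true.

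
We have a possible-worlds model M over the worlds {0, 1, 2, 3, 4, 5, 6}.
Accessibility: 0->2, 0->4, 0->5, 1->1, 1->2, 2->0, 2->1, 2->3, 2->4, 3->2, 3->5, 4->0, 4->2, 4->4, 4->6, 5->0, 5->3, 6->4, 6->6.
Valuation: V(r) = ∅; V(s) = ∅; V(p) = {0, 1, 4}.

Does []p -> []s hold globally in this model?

Yes

Let φ = []p -> []s. Evaluate φ at each world:
  0 (successors {2, 4, 5}): φ is true.
  1 (successors {1, 2}): φ is true.
  2 (successors {0, 1, 3, 4}): φ is true.
  3 (successors {2, 5}): φ is true.
  4 (successors {0, 2, 4, 6}): φ is true.
  5 (successors {0, 3}): φ is true.
  6 (successors {4, 6}): φ is true.
For instance, at 2:
  At 2: []p is false, []s is false, so []p -> []s is true.
    At 2: []p requires p at every successor {0, 1, 3, 4}.
      p fails at 3, so []p is false at 2.
    At 2: []s requires s at every successor {0, 1, 3, 4}.
      s fails at 0, so []s is false at 2.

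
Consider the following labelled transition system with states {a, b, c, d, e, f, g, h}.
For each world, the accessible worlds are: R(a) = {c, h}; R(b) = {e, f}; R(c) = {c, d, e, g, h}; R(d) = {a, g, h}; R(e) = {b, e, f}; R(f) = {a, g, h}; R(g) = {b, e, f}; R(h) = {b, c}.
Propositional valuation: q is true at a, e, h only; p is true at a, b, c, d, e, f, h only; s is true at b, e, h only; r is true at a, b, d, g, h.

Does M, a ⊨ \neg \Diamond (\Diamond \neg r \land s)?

Recall that \Diamond ψ holds at a world iff ψ holds at some accessible world.
At a: \Diamond (\Diamond \neg r \land s) is true, so \neg \Diamond (\Diamond \neg r \land s) is false.
  At a: \Diamond (\Diamond \neg r \land s) requires \Diamond \neg r \land s at some successor in {c, h}.
    \Diamond \neg r \land s holds at h, so \Diamond (\Diamond \neg r \land s) is true at a.
      At h: \Diamond \neg r is true, s is true, so \Diamond \neg r \land s is true.

No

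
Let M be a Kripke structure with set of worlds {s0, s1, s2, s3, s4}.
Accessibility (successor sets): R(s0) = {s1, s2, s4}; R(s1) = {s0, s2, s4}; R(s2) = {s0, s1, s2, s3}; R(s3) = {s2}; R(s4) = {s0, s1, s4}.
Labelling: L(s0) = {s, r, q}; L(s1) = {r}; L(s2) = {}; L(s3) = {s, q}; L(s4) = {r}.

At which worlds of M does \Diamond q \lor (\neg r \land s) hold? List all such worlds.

Let φ = \Diamond q \lor (\neg r \land s). Evaluate φ at each world:
  s0 (successors {s1, s2, s4}): φ is false.
  s1 (successors {s0, s2, s4}): φ is true.
  s2 (successors {s0, s1, s2, s3}): φ is true.
  s3 (successors {s2}): φ is true.
  s4 (successors {s0, s1, s4}): φ is true.
For instance, at s2:
  At s2: \Diamond q is true, \neg r \land s is false, so \Diamond q \lor (\neg r \land s) is true.
    At s2: \Diamond q requires q at some successor in {s0, s1, s2, s3}.
      q holds at s0, so \Diamond q is true at s2.
Satisfying worlds: {s1, s2, s3, s4}

s1, s2, s3, s4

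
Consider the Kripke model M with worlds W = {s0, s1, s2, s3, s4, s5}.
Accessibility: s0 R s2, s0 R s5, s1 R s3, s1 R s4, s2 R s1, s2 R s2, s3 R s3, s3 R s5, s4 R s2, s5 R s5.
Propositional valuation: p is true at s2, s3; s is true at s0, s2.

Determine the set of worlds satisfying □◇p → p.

Let φ = □◇p → p. Evaluate φ at each world:
  s0 (successors {s2, s5}): φ is true.
  s1 (successors {s3, s4}): φ is false.
  s2 (successors {s1, s2}): φ is true.
  s3 (successors {s3, s5}): φ is true.
  s4 (successors {s2}): φ is false.
  s5 (successors {s5}): φ is true.
For instance, at s0:
  At s0: □◇p is false, p is false, so □◇p → p is true.
    At s0: □◇p requires ◇p at every successor {s2, s5}.
      ◇p fails at s5, so □◇p is false at s0.
Satisfying worlds: {s0, s2, s3, s5}

s0, s2, s3, s5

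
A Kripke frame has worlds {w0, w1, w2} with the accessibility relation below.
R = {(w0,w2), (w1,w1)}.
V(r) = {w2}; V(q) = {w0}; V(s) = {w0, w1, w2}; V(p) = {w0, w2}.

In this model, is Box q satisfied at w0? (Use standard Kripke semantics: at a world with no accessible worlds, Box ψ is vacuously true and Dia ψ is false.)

No

At w0: Box q requires q at every successor {w2}.
  q fails at w2, so Box q is false at w0.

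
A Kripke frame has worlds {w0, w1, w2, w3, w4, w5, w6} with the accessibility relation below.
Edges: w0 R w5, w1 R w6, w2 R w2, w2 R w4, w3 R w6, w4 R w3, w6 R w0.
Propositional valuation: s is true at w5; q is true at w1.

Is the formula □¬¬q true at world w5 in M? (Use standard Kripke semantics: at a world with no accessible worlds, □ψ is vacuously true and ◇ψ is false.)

Recall that □ψ holds at a world iff ψ holds at every accessible world, and ◇ψ holds iff ψ holds at some accessible world.
At w5: no accessible worlds, so □¬¬q holds vacuously.

Yes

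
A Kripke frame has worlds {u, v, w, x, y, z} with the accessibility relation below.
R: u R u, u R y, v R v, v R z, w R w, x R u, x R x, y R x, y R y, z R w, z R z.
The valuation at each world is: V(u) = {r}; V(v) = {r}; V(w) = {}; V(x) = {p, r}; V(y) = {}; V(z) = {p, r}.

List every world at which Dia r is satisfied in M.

u, v, x, y, z

Recall that Dia ψ holds at a world iff ψ holds at some accessible world.
Let φ = Dia r. Evaluate φ at each world:
  u (successors {u, y}): φ is true.
  v (successors {v, z}): φ is true.
  w (successors {w}): φ is false.
  x (successors {u, x}): φ is true.
  y (successors {x, y}): φ is true.
  z (successors {w, z}): φ is true.
For instance, at x:
  At x: Dia r requires r at some successor in {u, x}.
    r holds at u, so Dia r is true at x.
Satisfying worlds: {u, v, x, y, z}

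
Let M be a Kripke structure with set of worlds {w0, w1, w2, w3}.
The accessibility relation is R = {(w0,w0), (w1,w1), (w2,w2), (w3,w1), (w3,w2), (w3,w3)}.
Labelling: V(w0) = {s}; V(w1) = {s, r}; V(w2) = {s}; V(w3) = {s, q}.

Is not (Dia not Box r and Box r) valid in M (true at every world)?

Yes

Let φ = not (Dia not Box r and Box r). Evaluate φ at each world:
  w0 (successors {w0}): φ is true.
  w1 (successors {w1}): φ is true.
  w2 (successors {w2}): φ is true.
  w3 (successors {w1, w2, w3}): φ is true.
For instance, at w1:
  At w1: Dia not Box r and Box r is false, so not (Dia not Box r and Box r) is true.
    At w1: Dia not Box r is false, Box r is true, so Dia not Box r and Box r is false.
      At w1: Dia not Box r requires not Box r at some successor in {w1}.
        At w1: not Box r is false.
      So Dia not Box r is false at w1.
      At w1: Box r requires r at every successor {w1}.
        At w1: r is true.
      So Box r is true at w1.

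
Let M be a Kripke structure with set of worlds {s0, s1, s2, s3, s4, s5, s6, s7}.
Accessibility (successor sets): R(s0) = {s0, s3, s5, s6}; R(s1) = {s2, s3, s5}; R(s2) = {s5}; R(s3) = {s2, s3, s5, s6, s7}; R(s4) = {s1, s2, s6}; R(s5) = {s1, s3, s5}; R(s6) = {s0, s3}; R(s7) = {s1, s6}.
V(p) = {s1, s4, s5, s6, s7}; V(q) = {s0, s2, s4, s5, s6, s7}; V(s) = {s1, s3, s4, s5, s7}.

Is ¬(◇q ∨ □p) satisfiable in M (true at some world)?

Let φ = ¬(◇q ∨ □p). Evaluate φ at each world:
  s0 (successors {s0, s3, s5, s6}): φ is false.
  s1 (successors {s2, s3, s5}): φ is false.
  s2 (successors {s5}): φ is false.
  s3 (successors {s2, s3, s5, s6, s7}): φ is false.
  s4 (successors {s1, s2, s6}): φ is false.
  s5 (successors {s1, s3, s5}): φ is false.
  s6 (successors {s0, s3}): φ is false.
  s7 (successors {s1, s6}): φ is false.
For instance, at s5:
  At s5: ◇q ∨ □p is true, so ¬(◇q ∨ □p) is false.
    At s5: ◇q is true, □p is false, so ◇q ∨ □p is true.
      At s5: ◇q requires q at some successor in {s1, s3, s5}.
        q holds at s5, so ◇q is true at s5.
      At s5: □p requires p at every successor {s1, s3, s5}.
        p fails at s3, so □p is false at s5.

No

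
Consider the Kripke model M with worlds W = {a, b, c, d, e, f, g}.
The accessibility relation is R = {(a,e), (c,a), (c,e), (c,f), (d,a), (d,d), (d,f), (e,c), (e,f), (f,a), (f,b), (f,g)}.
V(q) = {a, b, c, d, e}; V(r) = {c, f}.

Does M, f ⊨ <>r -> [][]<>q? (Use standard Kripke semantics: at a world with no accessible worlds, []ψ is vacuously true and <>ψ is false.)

At f: <>r is false, [][]<>q is true, so <>r -> [][]<>q is true.
  At f: <>r requires r at some successor in {a, b, g}.
    At a: r is false.
    At b: r is false.
    At g: r is false.
  So <>r is false at f.
  At f: [][]<>q requires []<>q at every successor {a, b, g}.
      At a: []<>q requires <>q at every successor {e}.
        At e: <>q is true.
      So []<>q is true at a.
      At b: no accessible worlds, so []<>q holds vacuously.
      At g: no accessible worlds, so []<>q holds vacuously.
  So [][]<>q is true at f.

Yes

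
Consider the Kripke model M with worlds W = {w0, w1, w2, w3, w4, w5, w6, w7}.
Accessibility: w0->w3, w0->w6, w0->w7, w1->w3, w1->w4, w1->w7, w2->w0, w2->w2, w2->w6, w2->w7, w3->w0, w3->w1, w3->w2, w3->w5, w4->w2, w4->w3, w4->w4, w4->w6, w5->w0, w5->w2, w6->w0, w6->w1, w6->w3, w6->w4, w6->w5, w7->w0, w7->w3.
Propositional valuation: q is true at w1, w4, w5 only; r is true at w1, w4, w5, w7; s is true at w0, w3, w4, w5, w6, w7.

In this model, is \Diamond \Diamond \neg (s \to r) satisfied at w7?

Yes

At w7: \Diamond \Diamond \neg (s \to r) requires \Diamond \neg (s \to r) at some successor in {w0, w3}.
  \Diamond \neg (s \to r) holds at w0, so \Diamond \Diamond \neg (s \to r) is true at w7.
    At w0: \Diamond \neg (s \to r) requires \neg (s \to r) at some successor in {w3, w6, w7}.
      \neg (s \to r) holds at w3, so \Diamond \neg (s \to r) is true at w0.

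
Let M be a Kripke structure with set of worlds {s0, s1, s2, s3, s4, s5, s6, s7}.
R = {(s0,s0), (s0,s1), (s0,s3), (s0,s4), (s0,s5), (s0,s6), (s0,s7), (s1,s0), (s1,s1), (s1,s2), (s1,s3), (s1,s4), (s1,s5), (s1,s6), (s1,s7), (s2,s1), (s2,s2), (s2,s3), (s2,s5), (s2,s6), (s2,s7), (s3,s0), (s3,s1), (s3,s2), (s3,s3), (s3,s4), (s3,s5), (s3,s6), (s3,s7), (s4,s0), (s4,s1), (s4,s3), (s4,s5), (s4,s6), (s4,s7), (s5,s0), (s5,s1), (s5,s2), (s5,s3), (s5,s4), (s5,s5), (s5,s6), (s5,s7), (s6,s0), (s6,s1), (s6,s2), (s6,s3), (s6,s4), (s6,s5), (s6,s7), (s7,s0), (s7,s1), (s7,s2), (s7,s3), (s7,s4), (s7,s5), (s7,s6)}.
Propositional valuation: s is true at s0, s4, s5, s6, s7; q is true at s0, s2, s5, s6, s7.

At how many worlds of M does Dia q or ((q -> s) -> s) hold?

8

Let φ = Dia q or ((q -> s) -> s). Evaluate φ at each world:
  s0 (successors {s0, s1, s3, s4, s5, s6, s7}): φ is true.
  s1 (successors {s0, s1, s2, s3, s4, s5, s6, s7}): φ is true.
  s2 (successors {s1, s2, s3, s5, s6, s7}): φ is true.
  s3 (successors {s0, s1, s2, s3, s4, s5, s6, s7}): φ is true.
  s4 (successors {s0, s1, s3, s5, s6, s7}): φ is true.
  s5 (successors {s0, s1, s2, s3, s4, s5, s6, s7}): φ is true.
  s6 (successors {s0, s1, s2, s3, s4, s5, s7}): φ is true.
  s7 (successors {s0, s1, s2, s3, s4, s5, s6}): φ is true.
For instance, at s6:
  At s6: Dia q is true, (q -> s) -> s is true, so Dia q or ((q -> s) -> s) is true.
    At s6: Dia q requires q at some successor in {s0, s1, s2, s3, s4, s5, s7}.
      q holds at s0, so Dia q is true at s6.
Satisfying worlds: {s0, s1, s2, s3, s4, s5, s6, s7}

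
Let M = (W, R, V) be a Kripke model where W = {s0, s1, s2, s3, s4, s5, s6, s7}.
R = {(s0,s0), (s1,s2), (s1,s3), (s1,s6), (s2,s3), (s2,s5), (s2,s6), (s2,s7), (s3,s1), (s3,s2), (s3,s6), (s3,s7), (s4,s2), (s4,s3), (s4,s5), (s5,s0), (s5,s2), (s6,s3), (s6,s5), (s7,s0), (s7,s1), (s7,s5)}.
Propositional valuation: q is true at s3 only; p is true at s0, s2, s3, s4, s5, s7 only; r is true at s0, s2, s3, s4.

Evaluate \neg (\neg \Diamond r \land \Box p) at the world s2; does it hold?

At s2: \neg \Diamond r \land \Box p is false, so \neg (\neg \Diamond r \land \Box p) is true.
  At s2: \neg \Diamond r is false, \Box p is false, so \neg \Diamond r \land \Box p is false.
    At s2: \Diamond r is true, so \neg \Diamond r is false.
      At s2: \Diamond r requires r at some successor in {s3, s5, s6, s7}.
        r holds at s3, so \Diamond r is true at s2.
    At s2: \Box p requires p at every successor {s3, s5, s6, s7}.
      p fails at s6, so \Box p is false at s2.

Yes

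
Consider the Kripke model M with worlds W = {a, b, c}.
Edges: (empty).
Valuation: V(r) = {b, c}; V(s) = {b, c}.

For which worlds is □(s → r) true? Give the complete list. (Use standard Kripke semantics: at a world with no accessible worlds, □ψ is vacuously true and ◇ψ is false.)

a, b, c

Recall that □ψ holds at a world iff ψ holds at every accessible world, and ◇ψ holds iff ψ holds at some accessible world.
Let φ = □(s → r). Evaluate φ at each world:
  a (successors ∅): φ is true.
  b (successors ∅): φ is true.
  c (successors ∅): φ is true.
For instance, at a:
  At a: no accessible worlds, so □(s → r) holds vacuously.
Satisfying worlds: {a, b, c}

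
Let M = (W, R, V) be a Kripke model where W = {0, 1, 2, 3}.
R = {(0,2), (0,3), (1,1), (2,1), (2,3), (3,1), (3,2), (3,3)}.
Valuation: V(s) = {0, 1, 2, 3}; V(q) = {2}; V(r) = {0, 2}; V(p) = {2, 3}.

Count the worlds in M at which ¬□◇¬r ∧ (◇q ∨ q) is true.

Let φ = ¬□◇¬r ∧ (◇q ∨ q). Evaluate φ at each world:
  0 (successors {2, 3}): φ is false.
  1 (successors {1}): φ is false.
  2 (successors {1, 3}): φ is false.
  3 (successors {1, 2, 3}): φ is false.
For instance, at 2:
  At 2: ¬□◇¬r is false, ◇q ∨ q is true, so ¬□◇¬r ∧ (◇q ∨ q) is false.
    At 2: □◇¬r is true, so ¬□◇¬r is false.
      At 2: □◇¬r requires ◇¬r at every successor {1, 3}.
        At 1: ◇¬r is true.
        At 3: ◇¬r is true.
      So □◇¬r is true at 2.
    At 2: ◇q is false, q is true, so ◇q ∨ q is true.
      At 2: ◇q requires q at some successor in {1, 3}.
        At 1: q is false.
        At 3: q is false.
      So ◇q is false at 2.
Satisfying worlds: none.

0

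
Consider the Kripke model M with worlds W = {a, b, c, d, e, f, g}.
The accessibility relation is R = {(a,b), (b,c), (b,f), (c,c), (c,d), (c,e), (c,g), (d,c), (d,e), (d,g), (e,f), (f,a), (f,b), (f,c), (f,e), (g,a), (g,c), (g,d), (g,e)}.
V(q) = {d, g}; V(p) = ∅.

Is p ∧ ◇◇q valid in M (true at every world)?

No

Let φ = p ∧ ◇◇q. Evaluate φ at each world:
  a (successors {b}): φ is false.
  b (successors {c, f}): φ is false.
  c (successors {c, d, e, g}): φ is false.
  d (successors {c, e, g}): φ is false.
  e (successors {f}): φ is false.
  f (successors {a, b, c, e}): φ is false.
  g (successors {a, c, d, e}): φ is false.
Detail at a (counterexample):
  At a: p is false, ◇◇q is false, so p ∧ ◇◇q is false.
    At a: ◇◇q requires ◇q at some successor in {b}.
      At b: ◇q is false.
    So ◇◇q is false at a.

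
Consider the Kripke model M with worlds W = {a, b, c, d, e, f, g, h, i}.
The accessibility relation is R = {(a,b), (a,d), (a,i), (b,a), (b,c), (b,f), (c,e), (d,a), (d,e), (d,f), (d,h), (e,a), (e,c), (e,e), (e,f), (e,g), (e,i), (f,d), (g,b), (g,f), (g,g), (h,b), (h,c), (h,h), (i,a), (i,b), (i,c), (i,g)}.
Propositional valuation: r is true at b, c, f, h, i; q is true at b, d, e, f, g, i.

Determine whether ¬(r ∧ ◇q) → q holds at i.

At i: ¬(r ∧ ◇q) is false, q is true, so ¬(r ∧ ◇q) → q is true.
  At i: r ∧ ◇q is true, so ¬(r ∧ ◇q) is false.
    At i: r is true, ◇q is true, so r ∧ ◇q is true.
      At i: ◇q requires q at some successor in {a, b, c, g}.
        q holds at b, so ◇q is true at i.

Yes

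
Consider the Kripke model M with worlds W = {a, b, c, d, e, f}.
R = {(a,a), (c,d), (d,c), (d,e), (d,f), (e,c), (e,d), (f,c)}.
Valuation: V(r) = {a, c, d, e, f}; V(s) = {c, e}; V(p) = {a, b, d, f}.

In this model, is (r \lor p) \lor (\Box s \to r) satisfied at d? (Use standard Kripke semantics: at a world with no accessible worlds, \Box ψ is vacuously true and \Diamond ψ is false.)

Yes

At d: r \lor p is true, \Box s \to r is true, so (r \lor p) \lor (\Box s \to r) is true.
  At d: \Box s is false, r is true, so \Box s \to r is true.
    At d: \Box s requires s at every successor {c, e, f}.
      s fails at f, so \Box s is false at d.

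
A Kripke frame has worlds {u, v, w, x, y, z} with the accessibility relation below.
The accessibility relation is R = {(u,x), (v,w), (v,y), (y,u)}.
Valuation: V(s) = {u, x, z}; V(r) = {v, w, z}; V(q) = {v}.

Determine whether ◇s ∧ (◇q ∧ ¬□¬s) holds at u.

At u: ◇s is true, ◇q ∧ ¬□¬s is false, so ◇s ∧ (◇q ∧ ¬□¬s) is false.
  At u: ◇s requires s at some successor in {x}.
    s holds at x, so ◇s is true at u.
  At u: ◇q is false, ¬□¬s is true, so ◇q ∧ ¬□¬s is false.
    At u: ◇q requires q at some successor in {x}.
      At x: q is false.
    So ◇q is false at u.
    At u: □¬s is false, so ¬□¬s is true.
      At u: □¬s requires ¬s at every successor {x}.
        ¬s fails at x, so □¬s is false at u.

No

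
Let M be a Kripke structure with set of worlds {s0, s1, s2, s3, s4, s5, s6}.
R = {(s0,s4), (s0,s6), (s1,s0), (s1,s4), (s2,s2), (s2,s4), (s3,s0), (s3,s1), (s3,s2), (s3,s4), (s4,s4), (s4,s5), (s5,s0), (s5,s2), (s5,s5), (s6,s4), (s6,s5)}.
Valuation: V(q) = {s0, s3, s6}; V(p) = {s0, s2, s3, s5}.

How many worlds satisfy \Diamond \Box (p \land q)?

0

Let φ = \Diamond \Box (p \land q). Evaluate φ at each world:
  s0 (successors {s4, s6}): φ is false.
  s1 (successors {s0, s4}): φ is false.
  s2 (successors {s2, s4}): φ is false.
  s3 (successors {s0, s1, s2, s4}): φ is false.
  s4 (successors {s4, s5}): φ is false.
  s5 (successors {s0, s2, s5}): φ is false.
  s6 (successors {s4, s5}): φ is false.
For instance, at s2:
  At s2: \Diamond \Box (p \land q) requires \Box (p \land q) at some successor in {s2, s4}.
    At s2: \Box (p \land q) is false.
    At s4: \Box (p \land q) is false.
  So \Diamond \Box (p \land q) is false at s2.
Satisfying worlds: none.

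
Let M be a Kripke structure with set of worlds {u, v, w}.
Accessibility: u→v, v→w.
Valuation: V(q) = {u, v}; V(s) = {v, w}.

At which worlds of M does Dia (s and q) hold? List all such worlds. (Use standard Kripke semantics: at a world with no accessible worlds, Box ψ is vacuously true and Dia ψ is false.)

u

Let φ = Dia (s and q). Evaluate φ at each world:
  u (successors {v}): φ is true.
  v (successors {w}): φ is false.
  w (successors ∅): φ is false.
For instance, at u:
  At u: Dia (s and q) requires s and q at some successor in {v}.
    s and q holds at v, so Dia (s and q) is true at u.
Satisfying worlds: {u}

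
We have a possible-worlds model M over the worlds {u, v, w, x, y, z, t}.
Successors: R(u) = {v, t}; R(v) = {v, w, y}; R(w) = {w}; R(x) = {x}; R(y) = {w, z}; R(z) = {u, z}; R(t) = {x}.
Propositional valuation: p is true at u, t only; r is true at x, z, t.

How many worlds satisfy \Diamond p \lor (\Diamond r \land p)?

3

Let φ = \Diamond p \lor (\Diamond r \land p). Evaluate φ at each world:
  u (successors {v, t}): φ is true.
  v (successors {v, w, y}): φ is false.
  w (successors {w}): φ is false.
  x (successors {x}): φ is false.
  y (successors {w, z}): φ is false.
  z (successors {u, z}): φ is true.
  t (successors {x}): φ is true.
For instance, at x:
  At x: \Diamond p is false, \Diamond r \land p is false, so \Diamond p \lor (\Diamond r \land p) is false.
    At x: \Diamond p requires p at some successor in {x}.
      At x: p is false.
    So \Diamond p is false at x.
    At x: \Diamond r is true, p is false, so \Diamond r \land p is false.
      At x: \Diamond r requires r at some successor in {x}.
        r holds at x, so \Diamond r is true at x.
Satisfying worlds: {u, z, t}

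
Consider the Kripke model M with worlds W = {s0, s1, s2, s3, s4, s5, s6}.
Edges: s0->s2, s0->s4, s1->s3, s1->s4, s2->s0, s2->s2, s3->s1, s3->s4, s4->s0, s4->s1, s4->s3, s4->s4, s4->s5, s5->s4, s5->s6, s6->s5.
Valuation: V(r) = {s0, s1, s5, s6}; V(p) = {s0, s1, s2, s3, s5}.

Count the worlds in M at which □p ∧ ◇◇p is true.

1

Recall that □ψ holds at a world iff ψ holds at every accessible world, and ◇ψ holds iff ψ holds at some accessible world.
Let φ = □p ∧ ◇◇p. Evaluate φ at each world:
  s0 (successors {s2, s4}): φ is false.
  s1 (successors {s3, s4}): φ is false.
  s2 (successors {s0, s2}): φ is true.
  s3 (successors {s1, s4}): φ is false.
  s4 (successors {s0, s1, s3, s4, s5}): φ is false.
  s5 (successors {s4, s6}): φ is false.
  s6 (successors {s5}): φ is false.
For instance, at s3:
  At s3: □p is false, ◇◇p is true, so □p ∧ ◇◇p is false.
    At s3: □p requires p at every successor {s1, s4}.
      p fails at s4, so □p is false at s3.
    At s3: ◇◇p requires ◇p at some successor in {s1, s4}.
      ◇p holds at s1, so ◇◇p is true at s3.
Satisfying worlds: {s2}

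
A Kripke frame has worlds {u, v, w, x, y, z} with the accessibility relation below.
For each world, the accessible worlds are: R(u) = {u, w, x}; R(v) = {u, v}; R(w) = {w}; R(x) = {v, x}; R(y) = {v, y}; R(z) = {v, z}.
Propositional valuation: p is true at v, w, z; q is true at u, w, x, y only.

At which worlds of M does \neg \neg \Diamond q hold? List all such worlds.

Let φ = \neg \neg \Diamond q. Evaluate φ at each world:
  u (successors {u, w, x}): φ is true.
  v (successors {u, v}): φ is true.
  w (successors {w}): φ is true.
  x (successors {v, x}): φ is true.
  y (successors {v, y}): φ is true.
  z (successors {v, z}): φ is false.
For instance, at y:
  At y: \neg \Diamond q is false, so \neg \neg \Diamond q is true.
    At y: \Diamond q is true, so \neg \Diamond q is false.
      At y: \Diamond q requires q at some successor in {v, y}.
        q holds at y, so \Diamond q is true at y.
Satisfying worlds: {u, v, w, x, y}

u, v, w, x, y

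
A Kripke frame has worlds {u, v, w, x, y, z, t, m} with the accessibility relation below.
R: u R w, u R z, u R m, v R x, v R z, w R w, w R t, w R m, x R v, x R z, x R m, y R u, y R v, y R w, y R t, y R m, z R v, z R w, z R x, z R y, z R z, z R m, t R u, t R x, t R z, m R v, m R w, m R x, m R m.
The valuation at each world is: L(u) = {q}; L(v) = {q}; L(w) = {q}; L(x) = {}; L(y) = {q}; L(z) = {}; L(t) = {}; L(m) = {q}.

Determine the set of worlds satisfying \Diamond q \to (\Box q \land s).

Recall that \Box ψ holds at a world iff ψ holds at every accessible world, and \Diamond ψ holds iff ψ holds at some accessible world.
Let φ = \Diamond q \to (\Box q \land s). Evaluate φ at each world:
  u (successors {w, z, m}): φ is false.
  v (successors {x, z}): φ is true.
  w (successors {w, t, m}): φ is false.
  x (successors {v, z, m}): φ is false.
  y (successors {u, v, w, t, m}): φ is false.
  z (successors {v, w, x, y, z, m}): φ is false.
  t (successors {u, x, z}): φ is false.
  m (successors {v, w, x, m}): φ is false.
For instance, at z:
  At z: \Diamond q is true, \Box q \land s is false, so \Diamond q \to (\Box q \land s) is false.
    At z: \Diamond q requires q at some successor in {v, w, x, y, z, m}.
      q holds at v, so \Diamond q is true at z.
    At z: \Box q is false, s is false, so \Box q \land s is false.
      At z: \Box q requires q at every successor {v, w, x, y, z, m}.
        q fails at x, so \Box q is false at z.
Satisfying worlds: {v}

v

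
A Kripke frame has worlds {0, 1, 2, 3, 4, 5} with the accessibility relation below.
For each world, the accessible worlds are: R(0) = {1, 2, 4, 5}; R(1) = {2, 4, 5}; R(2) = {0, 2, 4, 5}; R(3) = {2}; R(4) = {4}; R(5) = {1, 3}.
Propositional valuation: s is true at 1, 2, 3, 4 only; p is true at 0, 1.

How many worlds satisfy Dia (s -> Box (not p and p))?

3

Let φ = Dia (s -> Box (not p and p)). Evaluate φ at each world:
  0 (successors {1, 2, 4, 5}): φ is true.
  1 (successors {2, 4, 5}): φ is true.
  2 (successors {0, 2, 4, 5}): φ is true.
  3 (successors {2}): φ is false.
  4 (successors {4}): φ is false.
  5 (successors {1, 3}): φ is false.
For instance, at 1:
  At 1: Dia (s -> Box (not p and p)) requires s -> Box (not p and p) at some successor in {2, 4, 5}.
    s -> Box (not p and p) holds at 5, so Dia (s -> Box (not p and p)) is true at 1.
      At 5: s is false, Box (not p and p) is false, so s -> Box (not p and p) is true.
Satisfying worlds: {0, 1, 2}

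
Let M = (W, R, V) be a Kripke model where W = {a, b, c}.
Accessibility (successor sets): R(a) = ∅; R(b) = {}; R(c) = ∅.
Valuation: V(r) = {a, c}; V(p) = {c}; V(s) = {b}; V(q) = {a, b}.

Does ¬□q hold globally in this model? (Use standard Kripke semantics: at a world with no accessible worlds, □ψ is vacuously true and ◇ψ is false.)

No

Let φ = ¬□q. Evaluate φ at each world:
  a (successors ∅): φ is false.
  b (successors ∅): φ is false.
  c (successors ∅): φ is false.
Detail at a (counterexample):
  At a: □q is true, so ¬□q is false.
    At a: no accessible worlds, so □q holds vacuously.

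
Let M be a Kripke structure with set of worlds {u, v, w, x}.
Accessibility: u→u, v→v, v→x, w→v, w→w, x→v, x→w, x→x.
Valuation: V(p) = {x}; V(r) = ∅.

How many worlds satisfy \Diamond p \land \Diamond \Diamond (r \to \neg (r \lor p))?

Let φ = \Diamond p \land \Diamond \Diamond (r \to \neg (r \lor p)). Evaluate φ at each world:
  u (successors {u}): φ is false.
  v (successors {v, x}): φ is true.
  w (successors {v, w}): φ is false.
  x (successors {v, w, x}): φ is true.
For instance, at u:
  At u: \Diamond p is false, \Diamond \Diamond (r \to \neg (r \lor p)) is true, so \Diamond p \land \Diamond \Diamond (r \to \neg (r \lor p)) is false.
    At u: \Diamond p requires p at some successor in {u}.
      At u: p is false.
    So \Diamond p is false at u.
    At u: \Diamond \Diamond (r \to \neg (r \lor p)) requires \Diamond (r \to \neg (r \lor p)) at some successor in {u}.
      \Diamond (r \to \neg (r \lor p)) holds at u, so \Diamond \Diamond (r \to \neg (r \lor p)) is true at u.
Satisfying worlds: {v, x}

2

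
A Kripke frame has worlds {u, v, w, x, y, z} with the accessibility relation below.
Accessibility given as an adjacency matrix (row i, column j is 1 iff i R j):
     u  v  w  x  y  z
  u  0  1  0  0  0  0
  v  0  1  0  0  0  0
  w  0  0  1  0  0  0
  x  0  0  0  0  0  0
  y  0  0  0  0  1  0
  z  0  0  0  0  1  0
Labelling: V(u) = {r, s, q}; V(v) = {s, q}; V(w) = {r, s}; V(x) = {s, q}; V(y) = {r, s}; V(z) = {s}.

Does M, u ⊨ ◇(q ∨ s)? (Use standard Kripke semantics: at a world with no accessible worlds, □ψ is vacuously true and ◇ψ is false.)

At u: ◇(q ∨ s) requires q ∨ s at some successor in {v}.
  q ∨ s holds at v, so ◇(q ∨ s) is true at u.

Yes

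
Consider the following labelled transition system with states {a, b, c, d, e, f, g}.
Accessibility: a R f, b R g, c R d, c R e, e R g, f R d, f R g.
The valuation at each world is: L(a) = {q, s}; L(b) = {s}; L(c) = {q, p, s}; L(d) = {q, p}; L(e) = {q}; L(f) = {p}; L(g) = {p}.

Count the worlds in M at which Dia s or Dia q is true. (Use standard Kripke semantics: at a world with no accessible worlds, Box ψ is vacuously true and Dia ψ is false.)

2

Let φ = Dia s or Dia q. Evaluate φ at each world:
  a (successors {f}): φ is false.
  b (successors {g}): φ is false.
  c (successors {d, e}): φ is true.
  d (successors ∅): φ is false.
  e (successors {g}): φ is false.
  f (successors {d, g}): φ is true.
  g (successors ∅): φ is false.
For instance, at a:
  At a: Dia s is false, Dia q is false, so Dia s or Dia q is false.
    At a: Dia s requires s at some successor in {f}.
      At f: s is false.
    So Dia s is false at a.
    At a: Dia q requires q at some successor in {f}.
      At f: q is false.
    So Dia q is false at a.
Satisfying worlds: {c, f}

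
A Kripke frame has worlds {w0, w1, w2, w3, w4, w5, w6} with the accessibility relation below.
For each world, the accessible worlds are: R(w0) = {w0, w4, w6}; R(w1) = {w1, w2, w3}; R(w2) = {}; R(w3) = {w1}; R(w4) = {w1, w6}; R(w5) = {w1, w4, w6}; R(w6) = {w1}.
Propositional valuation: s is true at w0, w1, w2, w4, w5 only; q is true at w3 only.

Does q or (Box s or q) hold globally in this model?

No

Let φ = q or (Box s or q). Evaluate φ at each world:
  w0 (successors {w0, w4, w6}): φ is false.
  w1 (successors {w1, w2, w3}): φ is false.
  w2 (successors ∅): φ is true.
  w3 (successors {w1}): φ is true.
  w4 (successors {w1, w6}): φ is false.
  w5 (successors {w1, w4, w6}): φ is false.
  w6 (successors {w1}): φ is true.
Detail at w0 (counterexample):
  At w0: q is false, Box s or q is false, so q or (Box s or q) is false.
    At w0: Box s is false, q is false, so Box s or q is false.
      At w0: Box s requires s at every successor {w0, w4, w6}.
        s fails at w6, so Box s is false at w0.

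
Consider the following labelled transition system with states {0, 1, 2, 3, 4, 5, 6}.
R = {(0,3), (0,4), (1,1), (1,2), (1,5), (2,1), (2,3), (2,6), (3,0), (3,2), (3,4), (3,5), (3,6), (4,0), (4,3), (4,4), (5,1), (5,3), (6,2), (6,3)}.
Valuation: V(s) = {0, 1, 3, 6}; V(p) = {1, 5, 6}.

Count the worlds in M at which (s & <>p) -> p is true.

6

Recall that <>ψ holds at a world iff ψ holds at some accessible world.
Let φ = (s & <>p) -> p. Evaluate φ at each world:
  0 (successors {3, 4}): φ is true.
  1 (successors {1, 2, 5}): φ is true.
  2 (successors {1, 3, 6}): φ is true.
  3 (successors {0, 2, 4, 5, 6}): φ is false.
  4 (successors {0, 3, 4}): φ is true.
  5 (successors {1, 3}): φ is true.
  6 (successors {2, 3}): φ is true.
For instance, at 5:
  At 5: s & <>p is false, p is true, so (s & <>p) -> p is true.
    At 5: s is false, <>p is true, so s & <>p is false.
      At 5: <>p requires p at some successor in {1, 3}.
        p holds at 1, so <>p is true at 5.
Satisfying worlds: {0, 1, 2, 4, 5, 6}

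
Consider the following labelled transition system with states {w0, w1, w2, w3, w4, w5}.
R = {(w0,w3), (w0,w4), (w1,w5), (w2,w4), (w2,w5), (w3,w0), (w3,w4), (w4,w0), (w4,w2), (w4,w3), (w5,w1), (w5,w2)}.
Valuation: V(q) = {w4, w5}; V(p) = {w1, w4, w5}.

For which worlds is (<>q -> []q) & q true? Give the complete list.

Recall that []ψ holds at a world iff ψ holds at every accessible world, and <>ψ holds iff ψ holds at some accessible world.
Let φ = (<>q -> []q) & q. Evaluate φ at each world:
  w0 (successors {w3, w4}): φ is false.
  w1 (successors {w5}): φ is false.
  w2 (successors {w4, w5}): φ is false.
  w3 (successors {w0, w4}): φ is false.
  w4 (successors {w0, w2, w3}): φ is true.
  w5 (successors {w1, w2}): φ is true.
For instance, at w3:
  At w3: <>q -> []q is false, q is false, so (<>q -> []q) & q is false.
    At w3: <>q is true, []q is false, so <>q -> []q is false.
      At w3: <>q requires q at some successor in {w0, w4}.
        q holds at w4, so <>q is true at w3.
      At w3: []q requires q at every successor {w0, w4}.
        q fails at w0, so []q is false at w3.
Satisfying worlds: {w4, w5}

w4, w5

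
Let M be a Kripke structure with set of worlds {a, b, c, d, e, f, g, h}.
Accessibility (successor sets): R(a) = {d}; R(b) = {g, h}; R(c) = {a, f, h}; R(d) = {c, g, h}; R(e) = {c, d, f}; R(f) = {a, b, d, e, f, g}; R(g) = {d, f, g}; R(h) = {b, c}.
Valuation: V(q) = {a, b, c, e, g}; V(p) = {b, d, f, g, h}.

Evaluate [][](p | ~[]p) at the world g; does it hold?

No

Recall that []ψ holds at a world iff ψ holds at every accessible world, and <>ψ holds iff ψ holds at some accessible world.
At g: [][](p | ~[]p) requires [](p | ~[]p) at every successor {d, f, g}.
  [](p | ~[]p) fails at f, so [][](p | ~[]p) is false at g.
    At f: [](p | ~[]p) requires p | ~[]p at every successor {a, b, d, e, f, g}.
      p | ~[]p fails at a, so [](p | ~[]p) is false at f.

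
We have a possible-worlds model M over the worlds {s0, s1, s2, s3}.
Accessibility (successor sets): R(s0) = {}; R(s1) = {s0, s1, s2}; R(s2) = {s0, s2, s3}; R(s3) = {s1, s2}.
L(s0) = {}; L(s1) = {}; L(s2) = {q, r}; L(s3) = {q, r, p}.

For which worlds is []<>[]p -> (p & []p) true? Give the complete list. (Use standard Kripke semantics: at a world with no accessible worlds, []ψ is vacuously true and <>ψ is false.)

s1, s2

Let φ = []<>[]p -> (p & []p). Evaluate φ at each world:
  s0 (successors ∅): φ is false.
  s1 (successors {s0, s1, s2}): φ is true.
  s2 (successors {s0, s2, s3}): φ is true.
  s3 (successors {s1, s2}): φ is false.
For instance, at s1:
  At s1: []<>[]p is false, p & []p is false, so []<>[]p -> (p & []p) is true.
    At s1: []<>[]p requires <>[]p at every successor {s0, s1, s2}.
      <>[]p fails at s0, so []<>[]p is false at s1.
    At s1: p is false, []p is false, so p & []p is false.
      At s1: []p requires p at every successor {s0, s1, s2}.
        p fails at s0, so []p is false at s1.
Satisfying worlds: {s1, s2}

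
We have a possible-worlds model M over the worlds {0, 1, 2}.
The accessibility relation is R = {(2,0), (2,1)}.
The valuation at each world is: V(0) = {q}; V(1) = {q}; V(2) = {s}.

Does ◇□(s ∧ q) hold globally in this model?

No

Let φ = ◇□(s ∧ q). Evaluate φ at each world:
  0 (successors ∅): φ is false.
  1 (successors ∅): φ is false.
  2 (successors {0, 1}): φ is true.
Detail at 0 (counterexample):
  At 0: no accessible worlds, so ◇□(s ∧ q) is false.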